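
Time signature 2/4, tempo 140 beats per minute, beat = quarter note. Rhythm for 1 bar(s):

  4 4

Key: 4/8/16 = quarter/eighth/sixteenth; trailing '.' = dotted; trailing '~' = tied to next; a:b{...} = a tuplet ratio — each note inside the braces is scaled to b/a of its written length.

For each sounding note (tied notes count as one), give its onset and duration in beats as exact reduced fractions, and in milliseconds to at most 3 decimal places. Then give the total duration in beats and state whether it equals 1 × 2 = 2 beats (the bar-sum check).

1) 0.0ms=0b +428.571ms=1b
2) 428.571ms=1b +428.571ms=1b
Σ=2b of 2 (140bpm 2/4) — PASS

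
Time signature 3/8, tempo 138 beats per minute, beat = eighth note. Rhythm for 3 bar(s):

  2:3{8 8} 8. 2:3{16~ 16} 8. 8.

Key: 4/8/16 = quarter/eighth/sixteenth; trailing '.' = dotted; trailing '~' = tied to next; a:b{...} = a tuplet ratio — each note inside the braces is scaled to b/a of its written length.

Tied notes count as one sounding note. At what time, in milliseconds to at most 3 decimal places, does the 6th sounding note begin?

note 6 onset = 15/2b = 3260.87ms

1. 0.0ms @ 0 + 652.174ms (3/2)
2. 652.174ms @ 3/2 + 652.174ms (3/2)
3. 1304.348ms @ 3 + 652.174ms (3/2)
4. 1956.522ms @ 9/2 + 652.174ms (3/2)
5. 2608.696ms @ 6 + 652.174ms (3/2)
6. 3260.87ms @ 15/2 + 652.174ms (3/2)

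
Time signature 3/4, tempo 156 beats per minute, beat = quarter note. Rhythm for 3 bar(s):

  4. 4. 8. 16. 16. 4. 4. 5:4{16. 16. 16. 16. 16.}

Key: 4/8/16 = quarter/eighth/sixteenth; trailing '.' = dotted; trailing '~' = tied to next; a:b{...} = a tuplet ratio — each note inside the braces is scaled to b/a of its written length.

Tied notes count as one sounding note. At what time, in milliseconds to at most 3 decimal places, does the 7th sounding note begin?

1. 0.0ms @ 0 + 576.923ms (3/2)
2. 576.923ms @ 3/2 + 576.923ms (3/2)
3. 1153.846ms @ 3 + 288.462ms (3/4)
4. 1442.308ms @ 15/4 + 144.231ms (3/8)
5. 1586.538ms @ 33/8 + 144.231ms (3/8)
6. 1730.769ms @ 9/2 + 576.923ms (3/2)
7. 2307.692ms @ 6 + 576.923ms (3/2)
8. 2884.615ms @ 15/2 + 115.385ms (3/10)
9. 3000.0ms @ 39/5 + 115.385ms (3/10)
10. 3115.385ms @ 81/10 + 115.385ms (3/10)
11. 3230.769ms @ 42/5 + 115.385ms (3/10)
12. 3346.154ms @ 87/10 + 115.385ms (3/10)

note 7 onset = 6b = 2307.692ms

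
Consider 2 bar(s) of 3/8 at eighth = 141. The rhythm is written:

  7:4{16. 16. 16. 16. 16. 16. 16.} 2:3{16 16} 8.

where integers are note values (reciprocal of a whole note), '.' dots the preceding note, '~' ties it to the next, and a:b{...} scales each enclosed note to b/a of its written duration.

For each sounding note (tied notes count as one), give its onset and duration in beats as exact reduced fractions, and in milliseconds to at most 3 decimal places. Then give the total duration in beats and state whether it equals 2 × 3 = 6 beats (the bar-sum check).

1) 0.0ms=0b +182.371ms=3/7b
2) 182.371ms=3/7b +182.371ms=3/7b
3) 364.742ms=6/7b +182.371ms=3/7b
4) 547.112ms=9/7b +182.371ms=3/7b
5) 729.483ms=12/7b +182.371ms=3/7b
6) 911.854ms=15/7b +182.371ms=3/7b
7) 1094.225ms=18/7b +182.371ms=3/7b
8) 1276.596ms=3b +319.149ms=3/4b
9) 1595.745ms=15/4b +319.149ms=3/4b
10) 1914.894ms=9/2b +638.298ms=3/2b
Σ=6b of 6 (141bpm 3/8) — PASS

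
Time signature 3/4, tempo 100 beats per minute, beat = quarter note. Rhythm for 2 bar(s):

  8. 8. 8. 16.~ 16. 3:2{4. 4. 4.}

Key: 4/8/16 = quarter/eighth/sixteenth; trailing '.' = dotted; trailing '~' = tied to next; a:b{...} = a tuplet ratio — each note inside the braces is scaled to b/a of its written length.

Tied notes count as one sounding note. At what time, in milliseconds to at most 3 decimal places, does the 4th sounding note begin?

1. 0.0ms @ 0 + 450.0ms (3/4)
2. 450.0ms @ 3/4 + 450.0ms (3/4)
3. 900.0ms @ 3/2 + 450.0ms (3/4)
4. 1350.0ms @ 9/4 + 450.0ms (3/4)
5. 1800.0ms @ 3 + 600.0ms (1)
6. 2400.0ms @ 4 + 600.0ms (1)
7. 3000.0ms @ 5 + 600.0ms (1)

note 4 onset = 9/4b = 1350.0ms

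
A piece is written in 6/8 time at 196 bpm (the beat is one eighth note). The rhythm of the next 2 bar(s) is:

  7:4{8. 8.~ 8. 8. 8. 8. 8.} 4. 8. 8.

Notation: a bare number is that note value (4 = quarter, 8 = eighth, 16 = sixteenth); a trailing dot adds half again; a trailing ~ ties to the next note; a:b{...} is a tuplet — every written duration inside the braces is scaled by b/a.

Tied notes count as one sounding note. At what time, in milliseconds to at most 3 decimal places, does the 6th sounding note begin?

1. 0.0ms @ 0 + 262.391ms (6/7)
2. 262.391ms @ 6/7 + 524.781ms (12/7)
3. 787.172ms @ 18/7 + 262.391ms (6/7)
4. 1049.563ms @ 24/7 + 262.391ms (6/7)
5. 1311.953ms @ 30/7 + 262.391ms (6/7)
6. 1574.344ms @ 36/7 + 262.391ms (6/7)
7. 1836.735ms @ 6 + 918.367ms (3)
8. 2755.102ms @ 9 + 459.184ms (3/2)
9. 3214.286ms @ 21/2 + 459.184ms (3/2)

note 6 onset = 36/7b = 1574.344ms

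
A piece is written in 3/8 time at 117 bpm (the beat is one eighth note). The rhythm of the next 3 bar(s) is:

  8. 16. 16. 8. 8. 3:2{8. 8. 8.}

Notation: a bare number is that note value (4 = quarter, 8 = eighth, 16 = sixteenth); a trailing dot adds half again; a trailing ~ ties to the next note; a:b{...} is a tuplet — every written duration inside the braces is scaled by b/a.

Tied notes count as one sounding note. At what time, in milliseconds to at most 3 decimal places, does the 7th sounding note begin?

1. 0.0ms @ 0 + 769.231ms (3/2)
2. 769.231ms @ 3/2 + 384.615ms (3/4)
3. 1153.846ms @ 9/4 + 384.615ms (3/4)
4. 1538.462ms @ 3 + 769.231ms (3/2)
5. 2307.692ms @ 9/2 + 769.231ms (3/2)
6. 3076.923ms @ 6 + 512.821ms (1)
7. 3589.744ms @ 7 + 512.821ms (1)
8. 4102.564ms @ 8 + 512.821ms (1)

note 7 onset = 7b = 3589.744ms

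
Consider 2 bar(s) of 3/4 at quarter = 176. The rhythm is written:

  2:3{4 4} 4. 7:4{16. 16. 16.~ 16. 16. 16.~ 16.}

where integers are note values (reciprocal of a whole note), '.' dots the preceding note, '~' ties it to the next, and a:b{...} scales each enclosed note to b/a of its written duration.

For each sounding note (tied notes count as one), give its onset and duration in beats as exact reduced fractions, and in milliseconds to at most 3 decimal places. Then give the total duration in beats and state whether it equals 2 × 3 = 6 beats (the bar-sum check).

1) 0.0ms=0b +511.364ms=3/2b
2) 511.364ms=3/2b +511.364ms=3/2b
3) 1022.727ms=3b +511.364ms=3/2b
4) 1534.091ms=9/2b +73.052ms=3/14b
5) 1607.143ms=33/7b +73.052ms=3/14b
6) 1680.195ms=69/14b +146.104ms=3/7b
7) 1826.299ms=75/14b +73.052ms=3/14b
8) 1899.351ms=39/7b +146.104ms=3/7b
Σ=6b of 6 (176bpm 3/4) — PASS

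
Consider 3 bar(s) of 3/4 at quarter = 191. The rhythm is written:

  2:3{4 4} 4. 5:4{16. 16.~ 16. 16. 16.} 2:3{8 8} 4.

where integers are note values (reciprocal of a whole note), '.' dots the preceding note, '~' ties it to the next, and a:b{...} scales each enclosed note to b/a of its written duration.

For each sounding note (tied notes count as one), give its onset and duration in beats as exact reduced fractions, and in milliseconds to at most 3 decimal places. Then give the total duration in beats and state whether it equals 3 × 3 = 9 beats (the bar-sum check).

1) 0.0ms=0b +471.204ms=3/2b
2) 471.204ms=3/2b +471.204ms=3/2b
3) 942.408ms=3b +471.204ms=3/2b
4) 1413.613ms=9/2b +94.241ms=3/10b
5) 1507.853ms=24/5b +188.482ms=3/5b
6) 1696.335ms=27/5b +94.241ms=3/10b
7) 1790.576ms=57/10b +94.241ms=3/10b
8) 1884.817ms=6b +235.602ms=3/4b
9) 2120.419ms=27/4b +235.602ms=3/4b
10) 2356.021ms=15/2b +471.204ms=3/2b
Σ=9b of 9 (191bpm 3/4) — PASS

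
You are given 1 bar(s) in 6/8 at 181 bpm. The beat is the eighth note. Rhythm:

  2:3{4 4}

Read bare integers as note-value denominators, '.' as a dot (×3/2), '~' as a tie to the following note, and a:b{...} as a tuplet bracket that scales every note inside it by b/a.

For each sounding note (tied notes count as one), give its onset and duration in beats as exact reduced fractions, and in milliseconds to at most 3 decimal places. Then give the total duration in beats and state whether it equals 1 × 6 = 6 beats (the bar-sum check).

1) 0.0ms=0b +994.475ms=3b
2) 994.475ms=3b +994.475ms=3b
Σ=6b of 6 (181bpm 6/8) — PASS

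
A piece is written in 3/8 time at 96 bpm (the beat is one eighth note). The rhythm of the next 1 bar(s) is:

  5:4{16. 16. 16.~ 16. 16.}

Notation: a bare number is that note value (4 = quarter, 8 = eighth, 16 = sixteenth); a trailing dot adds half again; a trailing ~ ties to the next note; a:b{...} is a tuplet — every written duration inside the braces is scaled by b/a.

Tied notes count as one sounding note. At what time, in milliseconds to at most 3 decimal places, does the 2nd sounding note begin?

note 2 onset = 3/5b = 375.0ms

1. 0.0ms @ 0 + 375.0ms (3/5)
2. 375.0ms @ 3/5 + 375.0ms (3/5)
3. 750.0ms @ 6/5 + 750.0ms (6/5)
4. 1500.0ms @ 12/5 + 375.0ms (3/5)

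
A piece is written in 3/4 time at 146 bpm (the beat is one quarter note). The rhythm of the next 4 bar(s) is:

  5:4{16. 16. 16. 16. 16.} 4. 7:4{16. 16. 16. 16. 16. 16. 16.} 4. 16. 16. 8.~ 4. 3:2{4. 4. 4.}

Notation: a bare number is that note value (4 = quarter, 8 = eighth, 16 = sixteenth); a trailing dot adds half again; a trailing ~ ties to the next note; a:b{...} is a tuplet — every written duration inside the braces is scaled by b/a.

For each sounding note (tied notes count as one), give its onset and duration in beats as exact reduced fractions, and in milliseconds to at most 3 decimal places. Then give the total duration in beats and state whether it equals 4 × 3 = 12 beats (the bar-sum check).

1) 0.0ms=0b +123.288ms=3/10b
2) 123.288ms=3/10b +123.288ms=3/10b
3) 246.575ms=3/5b +123.288ms=3/10b
4) 369.863ms=9/10b +123.288ms=3/10b
5) 493.151ms=6/5b +123.288ms=3/10b
6) 616.438ms=3/2b +616.438ms=3/2b
7) 1232.877ms=3b +88.063ms=3/14b
8) 1320.939ms=45/14b +88.063ms=3/14b
9) 1409.002ms=24/7b +88.063ms=3/14b
10) 1497.065ms=51/14b +88.063ms=3/14b
11) 1585.127ms=27/7b +88.063ms=3/14b
12) 1673.19ms=57/14b +88.063ms=3/14b
13) 1761.252ms=30/7b +88.063ms=3/14b
14) 1849.315ms=9/2b +616.438ms=3/2b
15) 2465.753ms=6b +154.11ms=3/8b
16) 2619.863ms=51/8b +154.11ms=3/8b
17) 2773.973ms=27/4b +924.658ms=9/4b
18) 3698.63ms=9b +410.959ms=1b
19) 4109.589ms=10b +410.959ms=1b
20) 4520.548ms=11b +410.959ms=1b
Σ=12b of 12 (146bpm 3/4) — PASS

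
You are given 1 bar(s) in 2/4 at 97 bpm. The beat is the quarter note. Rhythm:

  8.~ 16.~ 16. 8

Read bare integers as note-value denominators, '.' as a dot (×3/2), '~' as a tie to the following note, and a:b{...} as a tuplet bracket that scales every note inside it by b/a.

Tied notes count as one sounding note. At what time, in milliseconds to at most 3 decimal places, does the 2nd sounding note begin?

1. 0.0ms @ 0 + 927.835ms (3/2)
2. 927.835ms @ 3/2 + 309.278ms (1/2)

note 2 onset = 3/2b = 927.835ms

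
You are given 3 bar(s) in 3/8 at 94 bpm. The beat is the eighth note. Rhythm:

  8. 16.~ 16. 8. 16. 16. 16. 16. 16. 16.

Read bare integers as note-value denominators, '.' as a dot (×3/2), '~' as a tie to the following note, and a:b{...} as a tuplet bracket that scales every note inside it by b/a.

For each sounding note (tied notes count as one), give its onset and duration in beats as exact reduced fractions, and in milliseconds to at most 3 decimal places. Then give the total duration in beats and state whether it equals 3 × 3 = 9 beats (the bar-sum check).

1) 0.0ms=0b +957.447ms=3/2b
2) 957.447ms=3/2b +957.447ms=3/2b
3) 1914.894ms=3b +957.447ms=3/2b
4) 2872.34ms=9/2b +478.723ms=3/4b
5) 3351.064ms=21/4b +478.723ms=3/4b
6) 3829.787ms=6b +478.723ms=3/4b
7) 4308.511ms=27/4b +478.723ms=3/4b
8) 4787.234ms=15/2b +478.723ms=3/4b
9) 5265.957ms=33/4b +478.723ms=3/4b
Σ=9b of 9 (94bpm 3/8) — PASS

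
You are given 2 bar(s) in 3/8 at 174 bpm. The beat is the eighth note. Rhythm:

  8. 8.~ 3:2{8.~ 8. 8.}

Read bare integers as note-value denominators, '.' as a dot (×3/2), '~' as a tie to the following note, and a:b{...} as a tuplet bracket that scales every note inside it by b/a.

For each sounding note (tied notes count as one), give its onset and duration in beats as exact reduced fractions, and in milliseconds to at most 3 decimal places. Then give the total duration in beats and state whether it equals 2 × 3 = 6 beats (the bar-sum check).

1) 0.0ms=0b +517.241ms=3/2b
2) 517.241ms=3/2b +1206.897ms=7/2b
3) 1724.138ms=5b +344.828ms=1b
Σ=6b of 6 (174bpm 3/8) — PASS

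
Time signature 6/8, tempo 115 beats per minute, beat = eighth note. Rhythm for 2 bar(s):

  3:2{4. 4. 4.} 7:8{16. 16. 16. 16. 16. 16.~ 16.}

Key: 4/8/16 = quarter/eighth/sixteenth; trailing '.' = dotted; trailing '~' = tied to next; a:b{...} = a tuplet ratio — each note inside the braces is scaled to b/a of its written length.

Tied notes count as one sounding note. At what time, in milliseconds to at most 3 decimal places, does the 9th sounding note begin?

note 9 onset = 72/7b = 5366.46ms

1. 0.0ms @ 0 + 1043.478ms (2)
2. 1043.478ms @ 2 + 1043.478ms (2)
3. 2086.957ms @ 4 + 1043.478ms (2)
4. 3130.435ms @ 6 + 447.205ms (6/7)
5. 3577.64ms @ 48/7 + 447.205ms (6/7)
6. 4024.845ms @ 54/7 + 447.205ms (6/7)
7. 4472.05ms @ 60/7 + 447.205ms (6/7)
8. 4919.255ms @ 66/7 + 447.205ms (6/7)
9. 5366.46ms @ 72/7 + 894.41ms (12/7)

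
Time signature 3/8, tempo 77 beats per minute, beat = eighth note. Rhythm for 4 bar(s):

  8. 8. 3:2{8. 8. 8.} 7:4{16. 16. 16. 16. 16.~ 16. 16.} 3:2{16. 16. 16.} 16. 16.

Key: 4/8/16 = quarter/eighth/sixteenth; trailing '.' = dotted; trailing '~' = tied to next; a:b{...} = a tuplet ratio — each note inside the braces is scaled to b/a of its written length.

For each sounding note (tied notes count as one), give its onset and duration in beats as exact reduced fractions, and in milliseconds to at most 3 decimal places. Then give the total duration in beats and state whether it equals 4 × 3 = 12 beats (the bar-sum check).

1) 0.0ms=0b +1168.831ms=3/2b
2) 1168.831ms=3/2b +1168.831ms=3/2b
3) 2337.662ms=3b +779.221ms=1b
4) 3116.883ms=4b +779.221ms=1b
5) 3896.104ms=5b +779.221ms=1b
6) 4675.325ms=6b +333.952ms=3/7b
7) 5009.276ms=45/7b +333.952ms=3/7b
8) 5343.228ms=48/7b +333.952ms=3/7b
9) 5677.18ms=51/7b +333.952ms=3/7b
10) 6011.132ms=54/7b +667.904ms=6/7b
11) 6679.035ms=60/7b +333.952ms=3/7b
12) 7012.987ms=9b +389.61ms=1/2b
13) 7402.597ms=19/2b +389.61ms=1/2b
14) 7792.208ms=10b +389.61ms=1/2b
15) 8181.818ms=21/2b +584.416ms=3/4b
16) 8766.234ms=45/4b +584.416ms=3/4b
Σ=12b of 12 (77bpm 3/8) — PASS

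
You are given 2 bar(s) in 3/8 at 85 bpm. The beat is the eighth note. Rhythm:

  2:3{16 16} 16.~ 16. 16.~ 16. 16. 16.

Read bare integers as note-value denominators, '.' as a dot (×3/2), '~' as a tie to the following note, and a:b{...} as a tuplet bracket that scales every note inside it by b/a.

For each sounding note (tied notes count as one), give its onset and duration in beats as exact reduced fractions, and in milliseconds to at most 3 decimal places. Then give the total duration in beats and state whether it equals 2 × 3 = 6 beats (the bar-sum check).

1) 0.0ms=0b +529.412ms=3/4b
2) 529.412ms=3/4b +529.412ms=3/4b
3) 1058.824ms=3/2b +1058.824ms=3/2b
4) 2117.647ms=3b +1058.824ms=3/2b
5) 3176.471ms=9/2b +529.412ms=3/4b
6) 3705.882ms=21/4b +529.412ms=3/4b
Σ=6b of 6 (85bpm 3/8) — PASS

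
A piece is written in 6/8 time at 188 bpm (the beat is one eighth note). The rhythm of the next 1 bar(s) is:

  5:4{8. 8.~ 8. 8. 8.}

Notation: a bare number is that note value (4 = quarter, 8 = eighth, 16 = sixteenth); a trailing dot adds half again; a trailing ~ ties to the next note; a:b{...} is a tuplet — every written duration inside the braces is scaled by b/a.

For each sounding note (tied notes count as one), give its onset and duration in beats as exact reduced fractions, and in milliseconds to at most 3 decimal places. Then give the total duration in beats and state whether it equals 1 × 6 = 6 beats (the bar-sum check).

1) 0.0ms=0b +382.979ms=6/5b
2) 382.979ms=6/5b +765.957ms=12/5b
3) 1148.936ms=18/5b +382.979ms=6/5b
4) 1531.915ms=24/5b +382.979ms=6/5b
Σ=6b of 6 (188bpm 6/8) — PASS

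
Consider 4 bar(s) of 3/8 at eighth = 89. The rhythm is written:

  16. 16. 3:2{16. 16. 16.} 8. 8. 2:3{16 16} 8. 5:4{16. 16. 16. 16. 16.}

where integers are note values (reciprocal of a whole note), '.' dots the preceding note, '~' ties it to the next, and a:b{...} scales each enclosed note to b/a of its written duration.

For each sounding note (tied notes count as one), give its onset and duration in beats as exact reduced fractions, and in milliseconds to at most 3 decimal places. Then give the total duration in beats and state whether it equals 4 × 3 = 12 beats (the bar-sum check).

1) 0.0ms=0b +505.618ms=3/4b
2) 505.618ms=3/4b +505.618ms=3/4b
3) 1011.236ms=3/2b +337.079ms=1/2b
4) 1348.315ms=2b +337.079ms=1/2b
5) 1685.393ms=5/2b +337.079ms=1/2b
6) 2022.472ms=3b +1011.236ms=3/2b
7) 3033.708ms=9/2b +1011.236ms=3/2b
8) 4044.944ms=6b +505.618ms=3/4b
9) 4550.562ms=27/4b +505.618ms=3/4b
10) 5056.18ms=15/2b +1011.236ms=3/2b
11) 6067.416ms=9b +404.494ms=3/5b
12) 6471.91ms=48/5b +404.494ms=3/5b
13) 6876.404ms=51/5b +404.494ms=3/5b
14) 7280.899ms=54/5b +404.494ms=3/5b
15) 7685.393ms=57/5b +404.494ms=3/5b
Σ=12b of 12 (89bpm 3/8) — PASS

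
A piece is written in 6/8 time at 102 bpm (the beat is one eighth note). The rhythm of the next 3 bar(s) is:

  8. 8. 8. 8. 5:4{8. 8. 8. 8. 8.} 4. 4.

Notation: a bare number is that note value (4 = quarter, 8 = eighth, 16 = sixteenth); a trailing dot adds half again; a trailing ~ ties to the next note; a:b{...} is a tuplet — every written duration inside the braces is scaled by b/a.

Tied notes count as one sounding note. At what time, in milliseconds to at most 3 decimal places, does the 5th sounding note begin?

1. 0.0ms @ 0 + 882.353ms (3/2)
2. 882.353ms @ 3/2 + 882.353ms (3/2)
3. 1764.706ms @ 3 + 882.353ms (3/2)
4. 2647.059ms @ 9/2 + 882.353ms (3/2)
5. 3529.412ms @ 6 + 705.882ms (6/5)
6. 4235.294ms @ 36/5 + 705.882ms (6/5)
7. 4941.176ms @ 42/5 + 705.882ms (6/5)
8. 5647.059ms @ 48/5 + 705.882ms (6/5)
9. 6352.941ms @ 54/5 + 705.882ms (6/5)
10. 7058.824ms @ 12 + 1764.706ms (3)
11. 8823.529ms @ 15 + 1764.706ms (3)

note 5 onset = 6b = 3529.412ms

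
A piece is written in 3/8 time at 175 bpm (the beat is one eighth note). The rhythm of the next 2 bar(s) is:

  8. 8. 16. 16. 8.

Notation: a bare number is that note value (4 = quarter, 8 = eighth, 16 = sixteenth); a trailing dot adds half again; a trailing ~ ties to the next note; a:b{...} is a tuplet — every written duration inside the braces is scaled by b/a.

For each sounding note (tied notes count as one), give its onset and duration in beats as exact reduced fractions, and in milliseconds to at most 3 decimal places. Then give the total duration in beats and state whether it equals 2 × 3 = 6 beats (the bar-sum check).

1) 0.0ms=0b +514.286ms=3/2b
2) 514.286ms=3/2b +514.286ms=3/2b
3) 1028.571ms=3b +257.143ms=3/4b
4) 1285.714ms=15/4b +257.143ms=3/4b
5) 1542.857ms=9/2b +514.286ms=3/2b
Σ=6b of 6 (175bpm 3/8) — PASS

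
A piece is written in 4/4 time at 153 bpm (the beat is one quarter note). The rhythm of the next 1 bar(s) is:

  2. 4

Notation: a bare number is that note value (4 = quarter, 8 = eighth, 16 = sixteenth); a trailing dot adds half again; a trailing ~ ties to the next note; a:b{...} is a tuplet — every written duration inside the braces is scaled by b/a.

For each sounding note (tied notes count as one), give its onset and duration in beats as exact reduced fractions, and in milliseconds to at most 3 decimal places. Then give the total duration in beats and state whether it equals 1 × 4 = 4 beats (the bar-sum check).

1) 0.0ms=0b +1176.471ms=3b
2) 1176.471ms=3b +392.157ms=1b
Σ=4b of 4 (153bpm 4/4) — PASS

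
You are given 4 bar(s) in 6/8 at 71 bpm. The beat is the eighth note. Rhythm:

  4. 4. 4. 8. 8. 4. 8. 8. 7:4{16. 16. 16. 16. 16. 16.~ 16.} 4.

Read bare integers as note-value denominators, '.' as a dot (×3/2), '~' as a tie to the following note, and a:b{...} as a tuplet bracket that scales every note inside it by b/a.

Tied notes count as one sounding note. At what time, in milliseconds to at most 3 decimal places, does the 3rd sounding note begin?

note 3 onset = 6b = 5070.423ms

1. 0.0ms @ 0 + 2535.211ms (3)
2. 2535.211ms @ 3 + 2535.211ms (3)
3. 5070.423ms @ 6 + 2535.211ms (3)
4. 7605.634ms @ 9 + 1267.606ms (3/2)
5. 8873.239ms @ 21/2 + 1267.606ms (3/2)
6. 10140.845ms @ 12 + 2535.211ms (3)
7. 12676.056ms @ 15 + 1267.606ms (3/2)
8. 13943.662ms @ 33/2 + 1267.606ms (3/2)
9. 15211.268ms @ 18 + 362.173ms (3/7)
10. 15573.441ms @ 129/7 + 362.173ms (3/7)
11. 15935.614ms @ 132/7 + 362.173ms (3/7)
12. 16297.787ms @ 135/7 + 362.173ms (3/7)
13. 16659.96ms @ 138/7 + 362.173ms (3/7)
14. 17022.133ms @ 141/7 + 724.346ms (6/7)
15. 17746.479ms @ 21 + 2535.211ms (3)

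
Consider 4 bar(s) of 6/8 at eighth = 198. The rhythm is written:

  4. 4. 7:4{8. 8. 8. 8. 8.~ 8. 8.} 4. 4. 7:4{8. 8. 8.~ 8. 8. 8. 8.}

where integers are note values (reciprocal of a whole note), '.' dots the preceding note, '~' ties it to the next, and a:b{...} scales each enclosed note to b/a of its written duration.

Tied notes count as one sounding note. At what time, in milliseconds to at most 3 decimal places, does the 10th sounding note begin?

1. 0.0ms @ 0 + 909.091ms (3)
2. 909.091ms @ 3 + 909.091ms (3)
3. 1818.182ms @ 6 + 259.74ms (6/7)
4. 2077.922ms @ 48/7 + 259.74ms (6/7)
5. 2337.662ms @ 54/7 + 259.74ms (6/7)
6. 2597.403ms @ 60/7 + 259.74ms (6/7)
7. 2857.143ms @ 66/7 + 519.481ms (12/7)
8. 3376.623ms @ 78/7 + 259.74ms (6/7)
9. 3636.364ms @ 12 + 909.091ms (3)
10. 4545.455ms @ 15 + 909.091ms (3)
11. 5454.545ms @ 18 + 259.74ms (6/7)
12. 5714.286ms @ 132/7 + 259.74ms (6/7)
13. 5974.026ms @ 138/7 + 519.481ms (12/7)
14. 6493.506ms @ 150/7 + 259.74ms (6/7)
15. 6753.247ms @ 156/7 + 259.74ms (6/7)
16. 7012.987ms @ 162/7 + 259.74ms (6/7)

note 10 onset = 15b = 4545.455ms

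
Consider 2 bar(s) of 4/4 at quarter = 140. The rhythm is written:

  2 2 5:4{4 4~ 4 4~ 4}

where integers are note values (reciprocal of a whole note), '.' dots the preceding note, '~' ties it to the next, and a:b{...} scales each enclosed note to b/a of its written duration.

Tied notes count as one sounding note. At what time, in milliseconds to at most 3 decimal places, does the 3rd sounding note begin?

note 3 onset = 4b = 1714.286ms

1. 0.0ms @ 0 + 857.143ms (2)
2. 857.143ms @ 2 + 857.143ms (2)
3. 1714.286ms @ 4 + 342.857ms (4/5)
4. 2057.143ms @ 24/5 + 685.714ms (8/5)
5. 2742.857ms @ 32/5 + 685.714ms (8/5)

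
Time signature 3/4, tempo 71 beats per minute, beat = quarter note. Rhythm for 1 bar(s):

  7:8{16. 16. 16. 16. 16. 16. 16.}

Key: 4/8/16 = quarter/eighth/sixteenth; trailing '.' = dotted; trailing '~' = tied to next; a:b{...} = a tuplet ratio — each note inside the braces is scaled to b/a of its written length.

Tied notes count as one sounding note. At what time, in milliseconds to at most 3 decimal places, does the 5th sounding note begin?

note 5 onset = 12/7b = 1448.692ms

1. 0.0ms @ 0 + 362.173ms (3/7)
2. 362.173ms @ 3/7 + 362.173ms (3/7)
3. 724.346ms @ 6/7 + 362.173ms (3/7)
4. 1086.519ms @ 9/7 + 362.173ms (3/7)
5. 1448.692ms @ 12/7 + 362.173ms (3/7)
6. 1810.865ms @ 15/7 + 362.173ms (3/7)
7. 2173.038ms @ 18/7 + 362.173ms (3/7)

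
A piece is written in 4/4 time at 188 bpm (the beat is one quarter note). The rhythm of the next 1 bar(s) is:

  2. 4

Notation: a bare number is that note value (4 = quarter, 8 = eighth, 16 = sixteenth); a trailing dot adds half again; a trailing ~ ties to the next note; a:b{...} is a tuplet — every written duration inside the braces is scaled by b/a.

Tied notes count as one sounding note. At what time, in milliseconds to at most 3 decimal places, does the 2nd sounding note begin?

1. 0.0ms @ 0 + 957.447ms (3)
2. 957.447ms @ 3 + 319.149ms (1)

note 2 onset = 3b = 957.447ms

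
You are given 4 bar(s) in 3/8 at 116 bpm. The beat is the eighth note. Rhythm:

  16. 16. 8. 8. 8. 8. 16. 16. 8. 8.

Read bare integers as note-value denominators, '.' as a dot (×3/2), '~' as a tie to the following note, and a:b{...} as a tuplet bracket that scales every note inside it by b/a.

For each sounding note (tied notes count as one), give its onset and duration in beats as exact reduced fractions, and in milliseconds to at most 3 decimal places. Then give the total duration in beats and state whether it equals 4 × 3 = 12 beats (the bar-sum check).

1) 0.0ms=0b +387.931ms=3/4b
2) 387.931ms=3/4b +387.931ms=3/4b
3) 775.862ms=3/2b +775.862ms=3/2b
4) 1551.724ms=3b +775.862ms=3/2b
5) 2327.586ms=9/2b +775.862ms=3/2b
6) 3103.448ms=6b +775.862ms=3/2b
7) 3879.31ms=15/2b +387.931ms=3/4b
8) 4267.241ms=33/4b +387.931ms=3/4b
9) 4655.172ms=9b +775.862ms=3/2b
10) 5431.034ms=21/2b +775.862ms=3/2b
Σ=12b of 12 (116bpm 3/8) — PASS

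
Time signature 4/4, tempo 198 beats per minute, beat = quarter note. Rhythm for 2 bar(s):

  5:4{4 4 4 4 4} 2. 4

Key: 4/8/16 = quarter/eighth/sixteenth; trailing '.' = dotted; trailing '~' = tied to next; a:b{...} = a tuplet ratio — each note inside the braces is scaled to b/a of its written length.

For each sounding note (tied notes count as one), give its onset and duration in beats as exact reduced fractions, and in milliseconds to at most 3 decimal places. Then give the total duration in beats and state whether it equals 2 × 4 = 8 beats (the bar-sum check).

1) 0.0ms=0b +242.424ms=4/5b
2) 242.424ms=4/5b +242.424ms=4/5b
3) 484.848ms=8/5b +242.424ms=4/5b
4) 727.273ms=12/5b +242.424ms=4/5b
5) 969.697ms=16/5b +242.424ms=4/5b
6) 1212.121ms=4b +909.091ms=3b
7) 2121.212ms=7b +303.03ms=1b
Σ=8b of 8 (198bpm 4/4) — PASS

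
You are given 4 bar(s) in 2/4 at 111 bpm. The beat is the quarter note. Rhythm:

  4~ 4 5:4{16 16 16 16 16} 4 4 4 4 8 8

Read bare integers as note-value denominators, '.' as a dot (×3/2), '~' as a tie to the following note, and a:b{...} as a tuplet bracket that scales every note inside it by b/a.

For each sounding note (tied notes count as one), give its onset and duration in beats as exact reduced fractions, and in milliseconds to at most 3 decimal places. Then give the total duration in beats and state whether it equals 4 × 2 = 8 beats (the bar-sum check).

1) 0.0ms=0b +1081.081ms=2b
2) 1081.081ms=2b +108.108ms=1/5b
3) 1189.189ms=11/5b +108.108ms=1/5b
4) 1297.297ms=12/5b +108.108ms=1/5b
5) 1405.405ms=13/5b +108.108ms=1/5b
6) 1513.514ms=14/5b +108.108ms=1/5b
7) 1621.622ms=3b +540.541ms=1b
8) 2162.162ms=4b +540.541ms=1b
9) 2702.703ms=5b +540.541ms=1b
10) 3243.243ms=6b +540.541ms=1b
11) 3783.784ms=7b +270.27ms=1/2b
12) 4054.054ms=15/2b +270.27ms=1/2b
Σ=8b of 8 (111bpm 2/4) — PASS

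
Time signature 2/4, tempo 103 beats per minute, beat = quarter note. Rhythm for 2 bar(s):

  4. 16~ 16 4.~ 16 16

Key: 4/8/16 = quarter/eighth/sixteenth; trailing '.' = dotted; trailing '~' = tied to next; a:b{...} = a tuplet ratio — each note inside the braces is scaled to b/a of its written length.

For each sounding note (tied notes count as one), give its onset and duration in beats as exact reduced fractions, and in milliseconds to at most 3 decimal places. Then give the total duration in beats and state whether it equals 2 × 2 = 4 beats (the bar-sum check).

1) 0.0ms=0b +873.786ms=3/2b
2) 873.786ms=3/2b +291.262ms=1/2b
3) 1165.049ms=2b +1019.417ms=7/4b
4) 2184.466ms=15/4b +145.631ms=1/4b
Σ=4b of 4 (103bpm 2/4) — PASS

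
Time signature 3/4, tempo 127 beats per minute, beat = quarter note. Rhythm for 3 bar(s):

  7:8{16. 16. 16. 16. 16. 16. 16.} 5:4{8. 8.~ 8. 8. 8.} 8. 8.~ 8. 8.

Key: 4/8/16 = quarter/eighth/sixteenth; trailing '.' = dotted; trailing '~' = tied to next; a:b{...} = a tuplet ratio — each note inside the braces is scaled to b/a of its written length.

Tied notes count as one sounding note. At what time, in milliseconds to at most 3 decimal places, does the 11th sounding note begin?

note 11 onset = 27/5b = 2551.181ms

1. 0.0ms @ 0 + 202.475ms (3/7)
2. 202.475ms @ 3/7 + 202.475ms (3/7)
3. 404.949ms @ 6/7 + 202.475ms (3/7)
4. 607.424ms @ 9/7 + 202.475ms (3/7)
5. 809.899ms @ 12/7 + 202.475ms (3/7)
6. 1012.373ms @ 15/7 + 202.475ms (3/7)
7. 1214.848ms @ 18/7 + 202.475ms (3/7)
8. 1417.323ms @ 3 + 283.465ms (3/5)
9. 1700.787ms @ 18/5 + 566.929ms (6/5)
10. 2267.717ms @ 24/5 + 283.465ms (3/5)
11. 2551.181ms @ 27/5 + 283.465ms (3/5)
12. 2834.646ms @ 6 + 354.331ms (3/4)
13. 3188.976ms @ 27/4 + 708.661ms (3/2)
14. 3897.638ms @ 33/4 + 354.331ms (3/4)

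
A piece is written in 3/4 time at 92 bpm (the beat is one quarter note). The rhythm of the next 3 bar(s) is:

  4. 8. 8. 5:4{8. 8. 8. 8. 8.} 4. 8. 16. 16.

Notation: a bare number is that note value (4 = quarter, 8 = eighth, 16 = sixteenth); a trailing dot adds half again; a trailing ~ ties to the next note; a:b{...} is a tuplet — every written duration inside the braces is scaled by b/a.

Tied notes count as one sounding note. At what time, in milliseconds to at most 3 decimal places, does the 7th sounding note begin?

note 7 onset = 24/5b = 3130.435ms

1. 0.0ms @ 0 + 978.261ms (3/2)
2. 978.261ms @ 3/2 + 489.13ms (3/4)
3. 1467.391ms @ 9/4 + 489.13ms (3/4)
4. 1956.522ms @ 3 + 391.304ms (3/5)
5. 2347.826ms @ 18/5 + 391.304ms (3/5)
6. 2739.13ms @ 21/5 + 391.304ms (3/5)
7. 3130.435ms @ 24/5 + 391.304ms (3/5)
8. 3521.739ms @ 27/5 + 391.304ms (3/5)
9. 3913.043ms @ 6 + 978.261ms (3/2)
10. 4891.304ms @ 15/2 + 489.13ms (3/4)
11. 5380.435ms @ 33/4 + 244.565ms (3/8)
12. 5625.0ms @ 69/8 + 244.565ms (3/8)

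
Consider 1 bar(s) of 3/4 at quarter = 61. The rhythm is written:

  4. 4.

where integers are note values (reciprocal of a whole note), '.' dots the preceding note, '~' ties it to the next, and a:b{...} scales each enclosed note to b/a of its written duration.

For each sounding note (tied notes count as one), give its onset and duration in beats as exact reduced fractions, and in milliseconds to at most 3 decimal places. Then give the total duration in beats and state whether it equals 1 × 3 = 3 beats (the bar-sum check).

1) 0.0ms=0b +1475.41ms=3/2b
2) 1475.41ms=3/2b +1475.41ms=3/2b
Σ=3b of 3 (61bpm 3/4) — PASS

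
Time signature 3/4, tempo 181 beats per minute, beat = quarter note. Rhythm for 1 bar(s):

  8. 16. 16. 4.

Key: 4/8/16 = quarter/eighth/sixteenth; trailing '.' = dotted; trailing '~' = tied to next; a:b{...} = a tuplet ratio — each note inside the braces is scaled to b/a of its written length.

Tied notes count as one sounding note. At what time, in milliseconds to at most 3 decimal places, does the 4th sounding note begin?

1. 0.0ms @ 0 + 248.619ms (3/4)
2. 248.619ms @ 3/4 + 124.309ms (3/8)
3. 372.928ms @ 9/8 + 124.309ms (3/8)
4. 497.238ms @ 3/2 + 497.238ms (3/2)

note 4 onset = 3/2b = 497.238ms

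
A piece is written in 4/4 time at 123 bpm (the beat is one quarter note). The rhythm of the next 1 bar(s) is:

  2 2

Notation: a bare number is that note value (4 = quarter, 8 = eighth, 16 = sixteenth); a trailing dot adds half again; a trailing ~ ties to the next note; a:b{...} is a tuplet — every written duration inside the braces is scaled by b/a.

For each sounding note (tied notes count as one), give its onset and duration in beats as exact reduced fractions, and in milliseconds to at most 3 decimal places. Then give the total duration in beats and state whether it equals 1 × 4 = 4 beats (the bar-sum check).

1) 0.0ms=0b +975.61ms=2b
2) 975.61ms=2b +975.61ms=2b
Σ=4b of 4 (123bpm 4/4) — PASS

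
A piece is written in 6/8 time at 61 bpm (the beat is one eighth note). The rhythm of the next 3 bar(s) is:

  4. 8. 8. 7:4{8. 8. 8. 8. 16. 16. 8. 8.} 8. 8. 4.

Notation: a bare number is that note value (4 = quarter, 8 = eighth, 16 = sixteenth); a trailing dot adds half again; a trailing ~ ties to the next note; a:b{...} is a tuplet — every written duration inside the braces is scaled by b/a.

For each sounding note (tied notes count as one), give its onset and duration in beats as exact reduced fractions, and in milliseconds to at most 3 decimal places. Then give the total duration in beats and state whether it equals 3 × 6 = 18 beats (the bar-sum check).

1) 0.0ms=0b +2950.82ms=3b
2) 2950.82ms=3b +1475.41ms=3/2b
3) 4426.23ms=9/2b +1475.41ms=3/2b
4) 5901.639ms=6b +843.091ms=6/7b
5) 6744.731ms=48/7b +843.091ms=6/7b
6) 7587.822ms=54/7b +843.091ms=6/7b
7) 8430.913ms=60/7b +843.091ms=6/7b
8) 9274.005ms=66/7b +421.546ms=3/7b
9) 9695.55ms=69/7b +421.546ms=3/7b
10) 10117.096ms=72/7b +843.091ms=6/7b
11) 10960.187ms=78/7b +843.091ms=6/7b
12) 11803.279ms=12b +1475.41ms=3/2b
13) 13278.689ms=27/2b +1475.41ms=3/2b
14) 14754.098ms=15b +2950.82ms=3b
Σ=18b of 18 (61bpm 6/8) — PASS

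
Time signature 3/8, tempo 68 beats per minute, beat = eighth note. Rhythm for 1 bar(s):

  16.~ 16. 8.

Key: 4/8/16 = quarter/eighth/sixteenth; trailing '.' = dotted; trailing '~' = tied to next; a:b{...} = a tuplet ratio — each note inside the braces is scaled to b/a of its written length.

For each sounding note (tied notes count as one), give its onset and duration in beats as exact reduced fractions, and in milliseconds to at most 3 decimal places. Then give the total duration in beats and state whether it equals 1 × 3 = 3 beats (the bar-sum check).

1) 0.0ms=0b +1323.529ms=3/2b
2) 1323.529ms=3/2b +1323.529ms=3/2b
Σ=3b of 3 (68bpm 3/8) — PASS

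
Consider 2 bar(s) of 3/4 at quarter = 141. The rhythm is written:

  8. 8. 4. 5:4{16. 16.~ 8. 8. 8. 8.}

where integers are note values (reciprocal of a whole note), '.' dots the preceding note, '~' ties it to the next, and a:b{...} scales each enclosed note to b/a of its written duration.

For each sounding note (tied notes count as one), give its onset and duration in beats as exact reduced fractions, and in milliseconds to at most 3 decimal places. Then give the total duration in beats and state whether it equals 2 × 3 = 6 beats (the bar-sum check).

1) 0.0ms=0b +319.149ms=3/4b
2) 319.149ms=3/4b +319.149ms=3/4b
3) 638.298ms=3/2b +638.298ms=3/2b
4) 1276.596ms=3b +127.66ms=3/10b
5) 1404.255ms=33/10b +382.979ms=9/10b
6) 1787.234ms=21/5b +255.319ms=3/5b
7) 2042.553ms=24/5b +255.319ms=3/5b
8) 2297.872ms=27/5b +255.319ms=3/5b
Σ=6b of 6 (141bpm 3/4) — PASS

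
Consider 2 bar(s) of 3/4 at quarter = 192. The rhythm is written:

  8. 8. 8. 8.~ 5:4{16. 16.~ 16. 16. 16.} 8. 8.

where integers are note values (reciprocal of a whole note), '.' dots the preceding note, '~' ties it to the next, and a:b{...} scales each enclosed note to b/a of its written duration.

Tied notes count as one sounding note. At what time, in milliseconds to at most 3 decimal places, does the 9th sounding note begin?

1. 0.0ms @ 0 + 234.375ms (3/4)
2. 234.375ms @ 3/4 + 234.375ms (3/4)
3. 468.75ms @ 3/2 + 234.375ms (3/4)
4. 703.125ms @ 9/4 + 328.125ms (21/20)
5. 1031.25ms @ 33/10 + 187.5ms (3/5)
6. 1218.75ms @ 39/10 + 93.75ms (3/10)
7. 1312.5ms @ 21/5 + 93.75ms (3/10)
8. 1406.25ms @ 9/2 + 234.375ms (3/4)
9. 1640.625ms @ 21/4 + 234.375ms (3/4)

note 9 onset = 21/4b = 1640.625ms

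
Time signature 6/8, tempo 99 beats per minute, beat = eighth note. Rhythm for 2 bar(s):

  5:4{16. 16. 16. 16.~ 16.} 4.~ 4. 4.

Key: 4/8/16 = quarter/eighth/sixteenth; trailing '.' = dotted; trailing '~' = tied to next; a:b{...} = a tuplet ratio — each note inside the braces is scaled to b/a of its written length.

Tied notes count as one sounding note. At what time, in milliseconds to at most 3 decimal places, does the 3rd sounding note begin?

note 3 onset = 6/5b = 727.273ms

1. 0.0ms @ 0 + 363.636ms (3/5)
2. 363.636ms @ 3/5 + 363.636ms (3/5)
3. 727.273ms @ 6/5 + 363.636ms (3/5)
4. 1090.909ms @ 9/5 + 727.273ms (6/5)
5. 1818.182ms @ 3 + 3636.364ms (6)
6. 5454.545ms @ 9 + 1818.182ms (3)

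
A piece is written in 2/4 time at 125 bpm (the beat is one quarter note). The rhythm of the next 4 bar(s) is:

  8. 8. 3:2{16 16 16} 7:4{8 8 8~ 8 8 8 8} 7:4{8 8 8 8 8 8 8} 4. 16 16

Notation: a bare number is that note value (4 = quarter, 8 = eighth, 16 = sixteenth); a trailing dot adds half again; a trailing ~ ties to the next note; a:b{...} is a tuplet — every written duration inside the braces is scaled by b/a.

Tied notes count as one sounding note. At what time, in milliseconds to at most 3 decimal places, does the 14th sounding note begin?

1. 0.0ms @ 0 + 360.0ms (3/4)
2. 360.0ms @ 3/4 + 360.0ms (3/4)
3. 720.0ms @ 3/2 + 80.0ms (1/6)
4. 800.0ms @ 5/3 + 80.0ms (1/6)
5. 880.0ms @ 11/6 + 80.0ms (1/6)
6. 960.0ms @ 2 + 137.143ms (2/7)
7. 1097.143ms @ 16/7 + 137.143ms (2/7)
8. 1234.286ms @ 18/7 + 274.286ms (4/7)
9. 1508.571ms @ 22/7 + 137.143ms (2/7)
10. 1645.714ms @ 24/7 + 137.143ms (2/7)
11. 1782.857ms @ 26/7 + 137.143ms (2/7)
12. 1920.0ms @ 4 + 137.143ms (2/7)
13. 2057.143ms @ 30/7 + 137.143ms (2/7)
14. 2194.286ms @ 32/7 + 137.143ms (2/7)
15. 2331.429ms @ 34/7 + 137.143ms (2/7)
16. 2468.571ms @ 36/7 + 137.143ms (2/7)
17. 2605.714ms @ 38/7 + 137.143ms (2/7)
18. 2742.857ms @ 40/7 + 137.143ms (2/7)
19. 2880.0ms @ 6 + 720.0ms (3/2)
20. 3600.0ms @ 15/2 + 120.0ms (1/4)
21. 3720.0ms @ 31/4 + 120.0ms (1/4)

note 14 onset = 32/7b = 2194.286ms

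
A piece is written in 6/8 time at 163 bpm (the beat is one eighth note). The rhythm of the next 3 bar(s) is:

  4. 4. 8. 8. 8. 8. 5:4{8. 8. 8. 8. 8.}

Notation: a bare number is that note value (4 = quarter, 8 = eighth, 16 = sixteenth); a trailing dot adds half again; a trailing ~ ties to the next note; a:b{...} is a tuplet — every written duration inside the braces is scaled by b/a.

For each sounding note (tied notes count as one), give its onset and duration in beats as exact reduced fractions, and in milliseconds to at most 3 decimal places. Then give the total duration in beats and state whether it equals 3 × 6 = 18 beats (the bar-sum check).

1) 0.0ms=0b +1104.294ms=3b
2) 1104.294ms=3b +1104.294ms=3b
3) 2208.589ms=6b +552.147ms=3/2b
4) 2760.736ms=15/2b +552.147ms=3/2b
5) 3312.883ms=9b +552.147ms=3/2b
6) 3865.031ms=21/2b +552.147ms=3/2b
7) 4417.178ms=12b +441.718ms=6/5b
8) 4858.896ms=66/5b +441.718ms=6/5b
9) 5300.613ms=72/5b +441.718ms=6/5b
10) 5742.331ms=78/5b +441.718ms=6/5b
11) 6184.049ms=84/5b +441.718ms=6/5b
Σ=18b of 18 (163bpm 6/8) — PASS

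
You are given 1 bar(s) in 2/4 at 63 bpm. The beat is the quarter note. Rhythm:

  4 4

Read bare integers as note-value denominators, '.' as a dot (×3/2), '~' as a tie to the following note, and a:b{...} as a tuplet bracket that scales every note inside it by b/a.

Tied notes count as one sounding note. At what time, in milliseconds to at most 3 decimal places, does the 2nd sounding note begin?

1. 0.0ms @ 0 + 952.381ms (1)
2. 952.381ms @ 1 + 952.381ms (1)

note 2 onset = 1b = 952.381ms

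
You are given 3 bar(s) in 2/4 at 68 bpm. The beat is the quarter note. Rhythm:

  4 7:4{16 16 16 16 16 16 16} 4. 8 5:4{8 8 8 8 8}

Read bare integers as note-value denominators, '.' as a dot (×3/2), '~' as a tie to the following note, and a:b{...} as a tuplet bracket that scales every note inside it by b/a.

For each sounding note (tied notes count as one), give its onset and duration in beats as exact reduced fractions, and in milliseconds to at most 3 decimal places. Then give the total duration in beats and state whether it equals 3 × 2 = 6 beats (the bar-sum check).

1) 0.0ms=0b +882.353ms=1b
2) 882.353ms=1b +126.05ms=1/7b
3) 1008.403ms=8/7b +126.05ms=1/7b
4) 1134.454ms=9/7b +126.05ms=1/7b
5) 1260.504ms=10/7b +126.05ms=1/7b
6) 1386.555ms=11/7b +126.05ms=1/7b
7) 1512.605ms=12/7b +126.05ms=1/7b
8) 1638.655ms=13/7b +126.05ms=1/7b
9) 1764.706ms=2b +1323.529ms=3/2b
10) 3088.235ms=7/2b +441.176ms=1/2b
11) 3529.412ms=4b +352.941ms=2/5b
12) 3882.353ms=22/5b +352.941ms=2/5b
13) 4235.294ms=24/5b +352.941ms=2/5b
14) 4588.235ms=26/5b +352.941ms=2/5b
15) 4941.176ms=28/5b +352.941ms=2/5b
Σ=6b of 6 (68bpm 2/4) — PASS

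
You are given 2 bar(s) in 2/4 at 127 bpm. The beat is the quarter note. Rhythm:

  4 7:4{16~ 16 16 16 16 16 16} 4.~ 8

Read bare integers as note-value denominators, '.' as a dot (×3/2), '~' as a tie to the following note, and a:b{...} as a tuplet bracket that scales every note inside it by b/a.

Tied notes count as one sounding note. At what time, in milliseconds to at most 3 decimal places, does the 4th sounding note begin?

note 4 onset = 10/7b = 674.916ms

1. 0.0ms @ 0 + 472.441ms (1)
2. 472.441ms @ 1 + 134.983ms (2/7)
3. 607.424ms @ 9/7 + 67.492ms (1/7)
4. 674.916ms @ 10/7 + 67.492ms (1/7)
5. 742.407ms @ 11/7 + 67.492ms (1/7)
6. 809.899ms @ 12/7 + 67.492ms (1/7)
7. 877.39ms @ 13/7 + 67.492ms (1/7)
8. 944.882ms @ 2 + 944.882ms (2)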